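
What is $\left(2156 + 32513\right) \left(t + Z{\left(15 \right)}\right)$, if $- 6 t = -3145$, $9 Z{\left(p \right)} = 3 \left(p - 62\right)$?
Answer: $\frac{35258373}{2} \approx 1.7629 \cdot 10^{7}$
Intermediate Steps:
$Z{\left(p \right)} = - \frac{62}{3} + \frac{p}{3}$ ($Z{\left(p \right)} = \frac{3 \left(p - 62\right)}{9} = \frac{3 \left(-62 + p\right)}{9} = \frac{-186 + 3 p}{9} = - \frac{62}{3} + \frac{p}{3}$)
$t = \frac{3145}{6}$ ($t = \left(- \frac{1}{6}\right) \left(-3145\right) = \frac{3145}{6} \approx 524.17$)
$\left(2156 + 32513\right) \left(t + Z{\left(15 \right)}\right) = \left(2156 + 32513\right) \left(\frac{3145}{6} + \left(- \frac{62}{3} + \frac{1}{3} \cdot 15\right)\right) = 34669 \left(\frac{3145}{6} + \left(- \frac{62}{3} + 5\right)\right) = 34669 \left(\frac{3145}{6} - \frac{47}{3}\right) = 34669 \cdot \frac{1017}{2} = \frac{35258373}{2}$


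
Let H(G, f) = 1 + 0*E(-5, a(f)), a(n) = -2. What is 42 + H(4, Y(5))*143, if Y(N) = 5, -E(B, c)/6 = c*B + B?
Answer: 185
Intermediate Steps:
E(B, c) = -6*B - 6*B*c (E(B, c) = -6*(c*B + B) = -6*(B*c + B) = -6*(B + B*c) = -6*B - 6*B*c)
H(G, f) = 1 (H(G, f) = 1 + 0*(-6*(-5)*(1 - 2)) = 1 + 0*(-6*(-5)*(-1)) = 1 + 0*(-30) = 1 + 0 = 1)
42 + H(4, Y(5))*143 = 42 + 1*143 = 42 + 143 = 185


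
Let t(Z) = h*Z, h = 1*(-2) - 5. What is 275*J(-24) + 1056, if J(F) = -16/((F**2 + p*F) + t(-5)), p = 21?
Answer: 108592/107 ≈ 1014.9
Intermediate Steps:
h = -7 (h = -2 - 5 = -7)
t(Z) = -7*Z
J(F) = -16/(35 + F**2 + 21*F) (J(F) = -16/((F**2 + 21*F) - 7*(-5)) = -16/((F**2 + 21*F) + 35) = -16/(35 + F**2 + 21*F))
275*J(-24) + 1056 = 275*(-16/(35 + (-24)**2 + 21*(-24))) + 1056 = 275*(-16/(35 + 576 - 504)) + 1056 = 275*(-16/107) + 1056 = -4400/107 + 1056 = 108592/107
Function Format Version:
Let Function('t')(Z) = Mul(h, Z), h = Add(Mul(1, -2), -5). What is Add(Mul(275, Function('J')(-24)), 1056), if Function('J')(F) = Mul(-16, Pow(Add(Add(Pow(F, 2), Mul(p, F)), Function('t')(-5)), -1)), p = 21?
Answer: Rational(108592, 107) ≈ 1014.9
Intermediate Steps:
h = -7 (h = Add(-2, -5) = -7)
Function('t')(Z) = Mul(-7, Z)
Function('J')(F) = Mul(-16, Pow(Add(35, Pow(F, 2), Mul(21, F)), -1)) (Function('J')(F) = Mul(-16, Pow(Add(Add(Pow(F, 2), Mul(21, F)), Mul(-7, -5)), -1)) = Mul(-16, Pow(Add(Add(Pow(F, 2), Mul(21, F)), 35), -1)) = Mul(-16, Pow(Add(35, Pow(F, 2), Mul(21, F)), -1)))
Add(Mul(275, Function('J')(-24)), 1056) = Add(Mul(275, Mul(-16, Pow(Add(35, Pow(-24, 2), Mul(21, -24)), -1))), 1056) = Add(Mul(275, Mul(-16, Pow(Add(35, 576, -504), -1))), 1056) = Add(Mul(275, Mul(-16, Pow(107, -1))), 1056) = Add(Mul(275, Mul(-16, Rational(1, 107))), 1056) = Add(Mul(275, Rational(-16, 107)), 1056) = Add(Rational(-4400, 107), 1056) = Rational(108592, 107)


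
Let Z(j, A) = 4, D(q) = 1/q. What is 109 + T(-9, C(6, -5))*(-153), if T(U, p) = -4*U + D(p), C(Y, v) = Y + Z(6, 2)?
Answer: -54143/10 ≈ -5414.3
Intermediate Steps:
C(Y, v) = 4 + Y (C(Y, v) = Y + 4 = 4 + Y)
T(U, p) = 1/p - 4*U (T(U, p) = -4*U + 1/p = 1/p - 4*U)
109 + T(-9, C(6, -5))*(-153) = 109 + (1/(4 + 6) - 4*(-9))*(-153) = 109 + (1/10 + 36)*(-153) = 109 + (361/10)*(-153) = 109 - 55233/10 = -54143/10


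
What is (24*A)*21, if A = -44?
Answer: -22176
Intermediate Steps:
(24*A)*21 = (24*(-44))*21 = -1056*21 = -22176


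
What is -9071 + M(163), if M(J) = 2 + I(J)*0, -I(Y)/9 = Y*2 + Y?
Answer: -9069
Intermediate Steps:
I(Y) = -27*Y (I(Y) = -9*(Y*2 + Y) = -9*(2*Y + Y) = -27*Y)
M(J) = 2 (M(J) = 2 - 27*J*0 = 2 + 0 = 2)
-9071 + M(163) = -9071 + 2 = -9069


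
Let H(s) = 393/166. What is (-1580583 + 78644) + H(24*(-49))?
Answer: -249321481/166 ≈ -1.5019e+6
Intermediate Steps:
H(s) = 393/166 (H(s) = 393*(1/166) = 393/166)
(-1580583 + 78644) + H(24*(-49)) = (-1580583 + 78644) + 393/166 = -1501939 + 393/166 = -249321481/166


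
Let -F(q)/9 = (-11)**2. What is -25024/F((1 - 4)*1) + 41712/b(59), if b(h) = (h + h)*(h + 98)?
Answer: 254509496/10087407 ≈ 25.230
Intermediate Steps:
F(q) = -1089 (F(q) = -9*(-11)**2 = -9*121 = -1089)
b(h) = 2*h*(98 + h) (b(h) = (2*h)*(98 + h) = 2*h*(98 + h))
-25024/F((1 - 4)*1) + 41712/b(59) = -25024/(-1089) + 41712/((2*59*(98 + 59))) = -25024*(-1/1089) + 41712/((2*59*157)) = 25024/1089 + 41712/18526 = 25024/1089 + 41712*(1/18526) = 25024/1089 + 20856/9263 = 254509496/10087407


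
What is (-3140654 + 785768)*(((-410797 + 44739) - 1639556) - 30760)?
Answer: 4795428623364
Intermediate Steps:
(-3140654 + 785768)*(((-410797 + 44739) - 1639556) - 30760) = -2354886*((-366058 - 1639556) - 30760) = -2354886*(-2005614 - 30760) = -2354886*(-2036374) = 4795428623364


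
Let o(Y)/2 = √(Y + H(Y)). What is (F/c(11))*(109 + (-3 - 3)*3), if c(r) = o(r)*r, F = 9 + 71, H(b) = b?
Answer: 1820*√22/121 ≈ 70.550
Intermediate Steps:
o(Y) = 2*√2*√Y (o(Y) = 2*√(Y + Y) = 2*√(2*Y) = 2*(√2*√Y) = 2*√2*√Y)
F = 80
c(r) = 2*√2*r^(3/2) (c(r) = (2*√2*√r)*r = 2*√2*r^(3/2))
(F/c(11))*(109 + (-3 - 3)*3) = (80/((2*√2*11^(3/2))))*(109 + (-3 - 3)*3) = (80/((2*√2*(11*√11))))*(109 - 6*3) = (80/((22*√22)))*(109 - 18) = (80*(√22/484))*91 = (20*√22/121)*91 = 1820*√22/121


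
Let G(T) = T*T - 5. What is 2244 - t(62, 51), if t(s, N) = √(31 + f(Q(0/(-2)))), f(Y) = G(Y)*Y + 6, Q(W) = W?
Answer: 2244 - √37 ≈ 2237.9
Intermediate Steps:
G(T) = -5 + T² (G(T) = T² - 5 = -5 + T²)
f(Y) = 6 + Y*(-5 + Y²) (f(Y) = (-5 + Y²)*Y + 6 = Y*(-5 + Y²) + 6 = 6 + Y*(-5 + Y²))
t(s, N) = √37 (t(s, N) = √(31 + (6 + (0/(-2))*(-5 + (0/(-2))²))) = √(31 + (6 + (0*(-½))*(-5 + (0*(-½))²))) = √(31 + (6 + 0*(-5 + 0²))) = √(31 + (6 + 0*(-5 + 0))) = √(31 + (6 + 0*(-5))) = √(31 + (6 + 0)) = √(31 + 6) = √37)
2244 - t(62, 51) = 2244 - √37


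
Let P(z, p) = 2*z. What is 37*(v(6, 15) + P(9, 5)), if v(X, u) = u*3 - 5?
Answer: 2146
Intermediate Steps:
v(X, u) = -5 + 3*u (v(X, u) = 3*u - 5 = -5 + 3*u)
37*(v(6, 15) + P(9, 5)) = 37*((-5 + 3*15) + 2*9) = 37*((-5 + 45) + 18) = 37*(40 + 18) = 37*58 = 2146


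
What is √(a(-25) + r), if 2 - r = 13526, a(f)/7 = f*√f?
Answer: √(-13524 - 875*I) ≈ 3.7601 - 116.35*I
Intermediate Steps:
a(f) = 7*f^(3/2) (a(f) = 7*(f*√f) = 7*f^(3/2))
r = -13524 (r = 2 - 1*13526 = 2 - 13526 = -13524)
√(a(-25) + r) = √(7*(-25)^(3/2) - 13524) = √(7*(-125*I) - 13524) = √(-875*I - 13524) = √(-13524 - 875*I)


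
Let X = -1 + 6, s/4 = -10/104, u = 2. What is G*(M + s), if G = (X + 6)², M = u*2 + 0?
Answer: 5687/13 ≈ 437.46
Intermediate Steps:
s = -5/13 (s = 4*(-10/104) = 4*(-10*1/104) = 4*(-5/52) = -5/13 ≈ -0.38462)
X = 5
M = 4 (M = 2*2 + 0 = 4 + 0 = 4)
G = 121 (G = (5 + 6)² = 11² = 121)
G*(M + s) = 121*(4 - 5/13) = 121*(47/13) = 5687/13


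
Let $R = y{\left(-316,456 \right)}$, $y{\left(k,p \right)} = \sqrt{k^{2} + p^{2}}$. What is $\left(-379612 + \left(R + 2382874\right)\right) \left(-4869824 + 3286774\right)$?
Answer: $-3171263909100 - 6332200 \sqrt{19237} \approx -3.1721 \cdot 10^{12}$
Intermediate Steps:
$R = 4 \sqrt{19237}$ ($R = \sqrt{\left(-316\right)^{2} + 456^{2}} = \sqrt{99856 + 207936} = \sqrt{307792} = 4 \sqrt{19237} \approx 554.79$)
$\left(-379612 + \left(R + 2382874\right)\right) \left(-4869824 + 3286774\right) = \left(-379612 + \left(4 \sqrt{19237} + 2382874\right)\right) \left(-4869824 + 3286774\right) = \left(-379612 + \left(2382874 + 4 \sqrt{19237}\right)\right) \left(-1583050\right) = \left(2003262 + 4 \sqrt{19237}\right) \left(-1583050\right) = -3171263909100 - 6332200 \sqrt{19237}$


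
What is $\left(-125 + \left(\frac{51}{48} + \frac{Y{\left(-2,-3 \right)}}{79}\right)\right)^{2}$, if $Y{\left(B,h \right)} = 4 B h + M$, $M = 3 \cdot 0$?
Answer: $\frac{24421250529}{1597696} \approx 15285.0$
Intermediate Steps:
$M = 0$
$Y{\left(B,h \right)} = 4 B h$ ($Y{\left(B,h \right)} = 4 B h + 0 = 4 B h$)
$\left(-125 + \left(\frac{51}{48} + \frac{Y{\left(-2,-3 \right)}}{79}\right)\right)^{2} = \left(-125 + \left(\frac{51}{48} + \frac{4 \left(-2\right) \left(-3\right)}{79}\right)\right)^{2} = \left(-125 + \left(51 \cdot \frac{1}{48} + 24 \cdot \frac{1}{79}\right)\right)^{2} = \left(-125 + \left(\frac{17}{16} + \frac{24}{79}\right)\right)^{2} = \left(-125 + \frac{1727}{1264}\right)^{2} = \left(- \frac{156273}{1264}\right)^{2} = \frac{24421250529}{1597696}$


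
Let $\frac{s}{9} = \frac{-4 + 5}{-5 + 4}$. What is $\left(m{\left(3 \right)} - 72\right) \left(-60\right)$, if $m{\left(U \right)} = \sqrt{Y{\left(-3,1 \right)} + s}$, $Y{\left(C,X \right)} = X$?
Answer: $4320 - 120 i \sqrt{2} \approx 4320.0 - 169.71 i$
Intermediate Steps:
$s = -9$ ($s = 9 \frac{-4 + 5}{-5 + 4} = 9 \cdot 1 \frac{1}{-1} = 9 \cdot 1 \left(-1\right) = 9 \left(-1\right) = -9$)
$m{\left(U \right)} = 2 i \sqrt{2}$ ($m{\left(U \right)} = \sqrt{1 - 9} = \sqrt{-8} = 2 i \sqrt{2}$)
$\left(m{\left(3 \right)} - 72\right) \left(-60\right) = \left(2 i \sqrt{2} - 72\right) \left(-60\right) = \left(-72 + 2 i \sqrt{2}\right) \left(-60\right) = 4320 - 120 i \sqrt{2}$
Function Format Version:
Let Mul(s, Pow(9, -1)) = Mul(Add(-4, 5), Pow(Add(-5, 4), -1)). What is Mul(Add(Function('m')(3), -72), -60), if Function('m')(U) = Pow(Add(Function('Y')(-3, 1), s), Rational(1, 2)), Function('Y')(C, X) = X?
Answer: Add(4320, Mul(-120, I, Pow(2, Rational(1, 2)))) ≈ Add(4320.0, Mul(-169.71, I))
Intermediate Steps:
s = -9 (s = Mul(9, Mul(Add(-4, 5), Pow(Add(-5, 4), -1))) = Mul(9, Mul(1, Pow(-1, -1))) = Mul(9, Mul(1, -1)) = Mul(9, -1) = -9)
Function('m')(U) = Mul(2, I, Pow(2, Rational(1, 2))) (Function('m')(U) = Pow(Add(1, -9), Rational(1, 2)) = Pow(-8, Rational(1, 2)) = Mul(2, I, Pow(2, Rational(1, 2))))
Mul(Add(Function('m')(3), -72), -60) = Mul(Add(Mul(2, I, Pow(2, Rational(1, 2))), -72), -60) = Mul(Add(-72, Mul(2, I, Pow(2, Rational(1, 2)))), -60) = Add(4320, Mul(-120, I, Pow(2, Rational(1, 2))))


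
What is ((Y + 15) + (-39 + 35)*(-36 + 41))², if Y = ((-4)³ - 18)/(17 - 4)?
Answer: 21609/169 ≈ 127.86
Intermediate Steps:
Y = -82/13 (Y = (-64 - 18)/13 = -82*1/13 = -82/13 ≈ -6.3077)
((Y + 15) + (-39 + 35)*(-36 + 41))² = ((-82/13 + 15) + (-39 + 35)*(-36 + 41))² = (113/13 - 4*5)² = (113/13 - 20)² = (-147/13)² = 21609/169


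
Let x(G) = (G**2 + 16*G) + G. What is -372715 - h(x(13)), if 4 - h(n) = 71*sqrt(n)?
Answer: -372719 + 71*sqrt(390) ≈ -3.7132e+5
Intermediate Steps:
x(G) = G**2 + 17*G
h(n) = 4 - 71*sqrt(n)
-372715 - h(x(13)) = -372715 - (4 - 71*sqrt(13)*sqrt(17 + 13)) = -372715 - (4 - 71*sqrt(390)) = -372715 + (-4 + 71*sqrt(390)) = -372719 + 71*sqrt(390)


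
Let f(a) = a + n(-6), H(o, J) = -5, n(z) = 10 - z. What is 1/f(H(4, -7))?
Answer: 1/11 ≈ 0.090909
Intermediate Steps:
f(a) = 16 + a (f(a) = a + (10 - 1*(-6)) = a + (10 + 6) = a + 16 = 16 + a)
1/f(H(4, -7)) = 1/(16 - 5) = 1/11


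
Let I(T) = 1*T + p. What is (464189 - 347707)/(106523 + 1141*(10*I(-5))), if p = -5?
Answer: -116482/7577 ≈ -15.373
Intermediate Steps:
I(T) = -5 + T (I(T) = 1*T - 5 = T - 5 = -5 + T)
(464189 - 347707)/(106523 + 1141*(10*I(-5))) = (464189 - 347707)/(106523 + 1141*(10*(-5 - 5))) = 116482/(106523 + 1141*(10*(-10))) = 116482/(106523 + 1141*(-100)) = 116482/(106523 - 114100) = 116482/(-7577) = 116482*(-1/7577) = -116482/7577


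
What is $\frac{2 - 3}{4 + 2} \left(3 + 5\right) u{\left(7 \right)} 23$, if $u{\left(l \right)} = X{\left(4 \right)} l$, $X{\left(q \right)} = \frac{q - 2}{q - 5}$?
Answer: $\frac{1288}{3} \approx 429.33$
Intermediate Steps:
$X{\left(q \right)} = \frac{-2 + q}{-5 + q}$
$u{\left(l \right)} = - 2 l$ ($u{\left(l \right)} = \frac{-2 + 4}{-5 + 4} l = \frac{1}{-1} \cdot 2 l = \left(-1\right) 2 l = - 2 l$)
$\frac{2 - 3}{4 + 2} \left(3 + 5\right) u{\left(7 \right)} 23 = \frac{2 - 3}{4 + 2} \left(3 + 5\right) \left(\left(-2\right) 7\right) 23 = - \frac{1}{6} \cdot 8 \left(-14\right) 23 = \left(-1\right) \frac{1}{6} \cdot 8 \left(-14\right) 23 = \left(- \frac{1}{6}\right) 8 \left(-14\right) 23 = \left(- \frac{4}{3}\right) \left(-14\right) 23 = \frac{56}{3} \cdot 23 = \frac{1288}{3}$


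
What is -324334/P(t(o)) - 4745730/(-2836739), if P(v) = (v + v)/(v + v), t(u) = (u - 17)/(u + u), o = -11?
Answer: -920046161096/2836739 ≈ -3.2433e+5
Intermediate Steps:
t(u) = (-17 + u)/(2*u) (t(u) = (-17 + u)/((2*u)) = (-17 + u)*(1/(2*u)) = (-17 + u)/(2*u))
P(v) = 1 (P(v) = (2*v)/((2*v)) = (2*v)*(1/(2*v)) = 1)
-324334/P(t(o)) - 4745730/(-2836739) = -324334/1 - 4745730/(-2836739) = -324334*1 - 4745730*(-1/2836739) = -324334 + 4745730/2836739 = -920046161096/2836739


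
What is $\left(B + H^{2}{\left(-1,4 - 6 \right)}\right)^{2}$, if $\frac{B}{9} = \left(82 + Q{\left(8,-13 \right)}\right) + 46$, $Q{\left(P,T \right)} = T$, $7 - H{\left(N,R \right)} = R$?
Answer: $1245456$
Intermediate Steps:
$H{\left(N,R \right)} = 7 - R$
$B = 1035$ ($B = 9 \left(\left(82 - 13\right) + 46\right) = 9 \left(69 + 46\right) = 9 \cdot 115 = 1035$)
$\left(B + H^{2}{\left(-1,4 - 6 \right)}\right)^{2} = \left(1035 + \left(7 - \left(4 - 6\right)\right)^{2}\right)^{2} = \left(1035 + \left(7 - -2\right)^{2}\right)^{2} = \left(1035 + \left(7 + 2\right)^{2}\right)^{2} = \left(1035 + 9^{2}\right)^{2} = \left(1035 + 81\right)^{2} = 1116^{2} = 1245456$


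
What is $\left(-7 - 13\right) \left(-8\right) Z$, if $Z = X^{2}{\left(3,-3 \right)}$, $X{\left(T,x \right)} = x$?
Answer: $1440$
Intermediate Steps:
$Z = 9$ ($Z = \left(-3\right)^{2} = 9$)
$\left(-7 - 13\right) \left(-8\right) Z = \left(-7 - 13\right) \left(-8\right) 9 = \left(-20\right) \left(-8\right) 9 = 160 \cdot 9 = 1440$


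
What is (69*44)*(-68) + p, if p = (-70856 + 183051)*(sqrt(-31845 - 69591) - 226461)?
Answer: -25407998343 + 224390*I*sqrt(25359) ≈ -2.5408e+10 + 3.5733e+7*I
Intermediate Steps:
p = -25407791895 + 224390*I*sqrt(25359) (p = 112195*(sqrt(-101436) - 226461) = 112195*(2*I*sqrt(25359) - 226461) = 112195*(-226461 + 2*I*sqrt(25359)) = -25407791895 + 224390*I*sqrt(25359) ≈ -2.5408e+10 + 3.5733e+7*I)
(69*44)*(-68) + p = (69*44)*(-68) + (-25407791895 + 224390*I*sqrt(25359)) = 3036*(-68) + (-25407791895 + 224390*I*sqrt(25359)) = -206448 + (-25407791895 + 224390*I*sqrt(25359)) = -25407998343 + 224390*I*sqrt(25359)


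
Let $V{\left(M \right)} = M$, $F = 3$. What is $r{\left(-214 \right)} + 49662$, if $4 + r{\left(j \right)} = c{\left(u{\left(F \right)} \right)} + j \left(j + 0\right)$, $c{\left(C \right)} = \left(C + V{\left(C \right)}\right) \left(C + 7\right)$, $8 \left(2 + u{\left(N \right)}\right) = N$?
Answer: $\frac{3053969}{32} \approx 95437.0$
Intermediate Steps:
$u{\left(N \right)} = -2 + \frac{N}{8}$
$c{\left(C \right)} = 2 C \left(7 + C\right)$ ($c{\left(C \right)} = \left(C + C\right) \left(C + 7\right) = 2 C \left(7 + C\right)$)
$r{\left(j \right)} = - \frac{687}{32} + j^{2}$ ($r{\left(j \right)} = -4 + \left(2 \left(-2 + \frac{1}{8} \cdot 3\right) \left(7 + \left(-2 + \frac{1}{8} \cdot 3\right)\right) + j \left(j + 0\right)\right) = -4 + \left(2 \left(-2 + \frac{3}{8}\right) \left(7 + \left(-2 + \frac{3}{8}\right)\right) + j j\right) = -4 + \left(2 \left(- \frac{13}{8}\right) \left(7 - \frac{13}{8}\right) + j^{2}\right) = -4 + \left(2 \left(- \frac{13}{8}\right) \frac{43}{8} + j^{2}\right) = -4 + \left(- \frac{559}{32} + j^{2}\right) = - \frac{687}{32} + j^{2}$)
$r{\left(-214 \right)} + 49662 = \left(- \frac{687}{32} + \left(-214\right)^{2}\right) + 49662 = \left(- \frac{687}{32} + 45796\right) + 49662 = \frac{1464785}{32} + 49662 = \frac{3053969}{32}$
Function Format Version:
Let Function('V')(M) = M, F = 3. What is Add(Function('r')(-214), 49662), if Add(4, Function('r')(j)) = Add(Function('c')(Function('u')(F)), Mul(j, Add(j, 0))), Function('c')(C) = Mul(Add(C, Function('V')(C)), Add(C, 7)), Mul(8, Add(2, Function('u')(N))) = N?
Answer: Rational(3053969, 32) ≈ 95437.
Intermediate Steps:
Function('u')(N) = Add(-2, Mul(Rational(1, 8), N))
Function('c')(C) = Mul(2, C, Add(7, C)) (Function('c')(C) = Mul(Add(C, C), Add(C, 7)) = Mul(Mul(2, C), Add(7, C)) = Mul(2, C, Add(7, C)))
Function('r')(j) = Add(Rational(-687, 32), Pow(j, 2)) (Function('r')(j) = Add(-4, Add(Mul(2, Add(-2, Mul(Rational(1, 8), 3)), Add(7, Add(-2, Mul(Rational(1, 8), 3)))), Mul(j, Add(j, 0)))) = Add(-4, Add(Mul(2, Add(-2, Rational(3, 8)), Add(7, Add(-2, Rational(3, 8)))), Mul(j, j))) = Add(-4, Add(Mul(2, Rational(-13, 8), Add(7, Rational(-13, 8))), Pow(j, 2))) = Add(-4, Add(Mul(2, Rational(-13, 8), Rational(43, 8)), Pow(j, 2))) = Add(-4, Add(Rational(-559, 32), Pow(j, 2))) = Add(Rational(-687, 32), Pow(j, 2)))
Add(Function('r')(-214), 49662) = Add(Add(Rational(-687, 32), Pow(-214, 2)), 49662) = Add(Add(Rational(-687, 32), 45796), 49662) = Add(Rational(1464785, 32), 49662) = Rational(3053969, 32)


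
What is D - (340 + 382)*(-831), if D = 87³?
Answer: 1258485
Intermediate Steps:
D = 658503
D - (340 + 382)*(-831) = 658503 - (340 + 382)*(-831) = 658503 - 722*(-831) = 658503 - 1*(-599982) = 658503 + 599982 = 1258485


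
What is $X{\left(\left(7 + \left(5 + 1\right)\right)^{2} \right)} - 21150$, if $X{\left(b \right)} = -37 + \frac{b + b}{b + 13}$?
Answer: $- \frac{148296}{7} \approx -21185.0$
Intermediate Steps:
$X{\left(b \right)} = -37 + \frac{2 b}{13 + b}$
$X{\left(\left(7 + \left(5 + 1\right)\right)^{2} \right)} - 21150 = \frac{-481 - 35 \left(7 + \left(5 + 1\right)\right)^{2}}{13 + \left(7 + \left(5 + 1\right)\right)^{2}} - 21150 = \frac{-481 - 35 \left(7 + 6\right)^{2}}{13 + \left(7 + 6\right)^{2}} - 21150 = \frac{-481 - 35 \cdot 13^{2}}{13 + 13^{2}} - 21150 = \frac{-481 - 5915}{13 + 169} - 21150 = \frac{-481 - 5915}{182} - 21150 = \frac{1}{182} \left(-6396\right) - 21150 = - \frac{246}{7} - 21150 = - \frac{148296}{7}$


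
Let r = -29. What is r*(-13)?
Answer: 377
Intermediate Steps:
r*(-13) = -29*(-13) = 377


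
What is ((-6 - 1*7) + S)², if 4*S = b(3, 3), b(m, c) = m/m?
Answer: 2601/16 ≈ 162.56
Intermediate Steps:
b(m, c) = 1
S = ¼ (S = (¼)*1 = ¼ ≈ 0.25000)
((-6 - 1*7) + S)² = ((-6 - 1*7) + ¼)² = ((-6 - 7) + ¼)² = (-13 + ¼)² = (-51/4)² = 2601/16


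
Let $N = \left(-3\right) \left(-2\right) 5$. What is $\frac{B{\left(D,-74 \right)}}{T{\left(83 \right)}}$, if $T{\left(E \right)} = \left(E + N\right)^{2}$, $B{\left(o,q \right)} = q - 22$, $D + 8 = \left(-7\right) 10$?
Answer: $- \frac{96}{12769} \approx -0.0075182$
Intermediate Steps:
$D = -78$ ($D = -8 - 70 = -78$)
$N = 30$ ($N = 6 \cdot 5 = 30$)
$B{\left(o,q \right)} = -22 + q$ ($B{\left(o,q \right)} = q - 22 = -22 + q$)
$T{\left(E \right)} = \left(30 + E\right)^{2}$ ($T{\left(E \right)} = \left(E + 30\right)^{2} = \left(30 + E\right)^{2}$)
$\frac{B{\left(D,-74 \right)}}{T{\left(83 \right)}} = \frac{-22 - 74}{\left(30 + 83\right)^{2}} = - \frac{96}{113^{2}} = - \frac{96}{12769}$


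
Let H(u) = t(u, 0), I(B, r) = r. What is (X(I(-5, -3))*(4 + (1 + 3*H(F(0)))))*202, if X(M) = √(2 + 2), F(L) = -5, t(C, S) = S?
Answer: 2020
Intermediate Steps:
H(u) = 0
X(M) = 2 (X(M) = √4 = 2)
(X(I(-5, -3))*(4 + (1 + 3*H(F(0)))))*202 = (2*(4 + (1 + 3*0)))*202 = (2*(4 + (1 + 0)))*202 = (2*(4 + 1))*202 = (2*5)*202 = 10*202 = 2020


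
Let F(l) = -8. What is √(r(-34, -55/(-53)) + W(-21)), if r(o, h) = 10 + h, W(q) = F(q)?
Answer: √8533/53 ≈ 1.7429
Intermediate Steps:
W(q) = -8
√(r(-34, -55/(-53)) + W(-21)) = √((10 - 55/(-53)) - 8) = √((10 - 55*(-1/53)) - 8) = √((10 + 55/53) - 8) = √(585/53 - 8) = √(161/53) = √8533/53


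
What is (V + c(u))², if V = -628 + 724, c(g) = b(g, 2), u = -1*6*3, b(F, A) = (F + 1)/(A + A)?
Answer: 134689/16 ≈ 8418.1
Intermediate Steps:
b(F, A) = (1 + F)/(2*A) (b(F, A) = (1 + F)/((2*A)) = (1 + F)*(1/(2*A)) = (1 + F)/(2*A))
u = -18 (u = -6*3 = -18)
c(g) = ¼ + g/4 (c(g) = (½)*(1 + g)/2 = (½)*(½)*(1 + g) = ¼ + g/4)
V = 96
(V + c(u))² = (96 + (¼ + (¼)*(-18)))² = (96 + (¼ - 9/2))² = (96 - 17/4)² = (367/4)² = 134689/16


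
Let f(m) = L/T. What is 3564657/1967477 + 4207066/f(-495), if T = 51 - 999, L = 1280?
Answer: -980860142363997/314796320 ≈ -3.1159e+6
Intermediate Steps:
T = -948
f(m) = -320/237 (f(m) = 1280/(-948) = 1280*(-1/948) = -320/237)
3564657/1967477 + 4207066/f(-495) = 3564657/1967477 + 4207066/(-320/237) = 3564657*(1/1967477) + 4207066*(-237/320) = 3564657/1967477 - 498537321/160 = -980860142363997/314796320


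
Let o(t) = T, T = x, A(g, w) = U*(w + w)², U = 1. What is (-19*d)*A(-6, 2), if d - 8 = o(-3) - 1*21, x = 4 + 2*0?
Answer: 2736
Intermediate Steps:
A(g, w) = 4*w² (A(g, w) = 1*(w + w)² = 1*(2*w)² = 1*(4*w²) = 4*w²)
x = 4 (x = 4 + 0 = 4)
T = 4
o(t) = 4
d = -9 (d = 8 + (4 - 1*21) = 8 + (4 - 21) = 8 - 17 = -9)
(-19*d)*A(-6, 2) = (-19*(-9))*(4*2²) = 171*(4*4) = 171*16 = 2736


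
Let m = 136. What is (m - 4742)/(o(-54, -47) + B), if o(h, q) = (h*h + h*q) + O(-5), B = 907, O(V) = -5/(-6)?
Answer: -564/779 ≈ -0.72400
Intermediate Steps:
O(V) = ⅚ (O(V) = -5*(-⅙) = ⅚)
o(h, q) = ⅚ + h² + h*q (o(h, q) = (h*h + h*q) + ⅚ = (h² + h*q) + ⅚ = ⅚ + h² + h*q)
(m - 4742)/(o(-54, -47) + B) = (136 - 4742)/((⅚ + (-54)² - 54*(-47)) + 907) = -4606/((⅚ + 2916 + 2538) + 907) = -4606/(32729/6 + 907) = -4606/38171/6 = -4606*6/38171 = -564/779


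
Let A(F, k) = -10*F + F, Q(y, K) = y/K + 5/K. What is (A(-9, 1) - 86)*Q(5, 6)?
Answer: -25/3 ≈ -8.3333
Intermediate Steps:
Q(y, K) = 5/K + y/K
A(F, k) = -9*F
(A(-9, 1) - 86)*Q(5, 6) = (-9*(-9) - 86)*((5 + 5)/6) = (81 - 86)*((⅙)*10) = -5*5/3 = -25/3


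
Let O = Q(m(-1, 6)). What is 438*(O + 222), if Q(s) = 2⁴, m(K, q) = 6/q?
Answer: 104244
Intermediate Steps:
Q(s) = 16
O = 16
438*(O + 222) = 438*(16 + 222) = 438*238 = 104244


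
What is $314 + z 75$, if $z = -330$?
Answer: $-24436$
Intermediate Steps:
$314 + z 75 = 314 - 24750 = -24436$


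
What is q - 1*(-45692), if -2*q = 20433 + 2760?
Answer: 68191/2 ≈ 34096.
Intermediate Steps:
q = -23193/2 (q = -(20433 + 2760)/2 = -½*23193 = -23193/2 ≈ -11597.)
q - 1*(-45692) = -23193/2 - 1*(-45692) = -23193/2 + 45692 = 68191/2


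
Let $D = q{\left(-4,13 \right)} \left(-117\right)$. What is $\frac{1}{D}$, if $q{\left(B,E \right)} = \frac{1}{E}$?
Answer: $- \frac{1}{9} \approx -0.11111$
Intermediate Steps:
$D = -9$ ($D = \frac{1}{13} \left(-117\right) = -9$)
$\frac{1}{D} = \frac{1}{-9} = - \frac{1}{9}$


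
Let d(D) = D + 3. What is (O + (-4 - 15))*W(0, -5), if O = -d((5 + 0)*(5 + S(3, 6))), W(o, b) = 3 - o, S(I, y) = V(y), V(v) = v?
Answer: -231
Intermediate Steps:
S(I, y) = y
d(D) = 3 + D
O = -58 (O = -(3 + (5 + 0)*(5 + 6)) = -(3 + 5*11) = -(3 + 55) = -1*58 = -58)
(O + (-4 - 15))*W(0, -5) = (-58 + (-4 - 15))*(3 - 1*0) = (-58 - 19)*(3 + 0) = -77*3 = -231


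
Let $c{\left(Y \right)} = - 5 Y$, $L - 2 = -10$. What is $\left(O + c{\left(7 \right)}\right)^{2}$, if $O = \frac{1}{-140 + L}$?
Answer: $\frac{26842761}{21904} \approx 1225.5$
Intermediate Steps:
$L = -8$ ($L = 2 - 10 = -8$)
$O = - \frac{1}{148}$ ($O = \frac{1}{-140 - 8} = \frac{1}{-148} = - \frac{1}{148} \approx -0.0067568$)
$\left(O + c{\left(7 \right)}\right)^{2} = \left(- \frac{1}{148} - 35\right)^{2} = \left(- \frac{5181}{148}\right)^{2} = \frac{26842761}{21904}$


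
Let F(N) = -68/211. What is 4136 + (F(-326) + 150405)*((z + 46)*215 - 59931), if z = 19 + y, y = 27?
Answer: -1274206650741/211 ≈ -6.0389e+9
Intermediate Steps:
z = 46 (z = 19 + 27 = 46)
F(N) = -68/211 (F(N) = -68*1/211 = -68/211)
4136 + (F(-326) + 150405)*((z + 46)*215 - 59931) = 4136 + (-68/211 + 150405)*((46 + 46)*215 - 59931) = 4136 + 31735387*(92*215 - 59931)/211 = 4136 + 31735387*(19780 - 59931)/211 = 4136 + (31735387/211)*(-40151) = 4136 - 1274207523437/211 = -1274206650741/211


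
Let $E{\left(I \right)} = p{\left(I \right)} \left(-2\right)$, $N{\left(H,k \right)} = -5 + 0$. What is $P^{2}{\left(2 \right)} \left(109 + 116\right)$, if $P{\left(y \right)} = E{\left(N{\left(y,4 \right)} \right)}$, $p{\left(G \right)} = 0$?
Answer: $0$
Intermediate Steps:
$N{\left(H,k \right)} = -5$
$E{\left(I \right)} = 0$ ($E{\left(I \right)} = 0 \left(-2\right) = 0$)
$P{\left(y \right)} = 0$
$P^{2}{\left(2 \right)} \left(109 + 116\right) = 0^{2} \left(109 + 116\right) = 0 \cdot 225 = 0$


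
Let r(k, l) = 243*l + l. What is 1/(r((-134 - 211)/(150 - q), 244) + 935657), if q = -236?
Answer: 1/995193 ≈ 1.0048e-6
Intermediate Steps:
r(k, l) = 244*l
1/(r((-134 - 211)/(150 - q), 244) + 935657) = 1/(244*244 + 935657) = 1/(59536 + 935657) = 1/995193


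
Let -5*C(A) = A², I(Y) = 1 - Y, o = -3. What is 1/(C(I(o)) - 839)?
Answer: -5/4211 ≈ -0.0011874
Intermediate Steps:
C(A) = -A²/5
1/(C(I(o)) - 839) = 1/(-(1 - 1*(-3))²/5 - 839) = 1/(-(1 + 3)²/5 - 839) = 1/(-⅕*4² - 839) = 1/(-⅕*16 - 839) = 1/(-16/5 - 839) = 1/(-4211/5) = -5/4211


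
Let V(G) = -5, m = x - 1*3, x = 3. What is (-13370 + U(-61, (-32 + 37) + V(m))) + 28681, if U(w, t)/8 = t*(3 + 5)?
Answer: 15311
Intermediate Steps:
m = 0 (m = 3 - 1*3 = 3 - 3 = 0)
U(w, t) = 64*t (U(w, t) = 8*(t*(3 + 5)) = 8*(t*8) = 8*(8*t) = 64*t)
(-13370 + U(-61, (-32 + 37) + V(m))) + 28681 = (-13370 + 64*((-32 + 37) - 5)) + 28681 = (-13370 + 64*(5 - 5)) + 28681 = (-13370 + 64*0) + 28681 = (-13370 + 0) + 28681 = -13370 + 28681 = 15311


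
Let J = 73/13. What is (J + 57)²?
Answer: 662596/169 ≈ 3920.7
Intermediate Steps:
J = 73/13 (J = 73*(1/13) = 73/13 ≈ 5.6154)
(J + 57)² = (73/13 + 57)² = (814/13)² = 662596/169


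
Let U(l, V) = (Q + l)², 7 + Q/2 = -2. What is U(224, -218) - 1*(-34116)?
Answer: 76552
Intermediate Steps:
Q = -18 (Q = -14 + 2*(-2) = -14 - 4 = -18)
U(l, V) = (-18 + l)²
U(224, -218) - 1*(-34116) = (-18 + 224)² - 1*(-34116) = 206² + 34116 = 42436 + 34116 = 76552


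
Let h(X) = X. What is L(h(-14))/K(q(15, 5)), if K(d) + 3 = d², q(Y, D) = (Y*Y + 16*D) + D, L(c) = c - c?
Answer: 0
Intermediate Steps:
L(c) = 0
q(Y, D) = Y² + 17*D (q(Y, D) = (Y² + 16*D) + D = Y² + 17*D)
K(d) = -3 + d²
L(h(-14))/K(q(15, 5)) = 0/(-3 + (15² + 17*5)²) = 0/(-3 + (225 + 85)²) = 0/(-3 + 310²) = 0/(-3 + 96100) = 0/96097 = 0*(1/96097) = 0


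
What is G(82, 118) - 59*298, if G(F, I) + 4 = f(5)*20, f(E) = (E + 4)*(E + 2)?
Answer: -16326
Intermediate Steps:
f(E) = (2 + E)*(4 + E) (f(E) = (4 + E)*(2 + E) = (2 + E)*(4 + E))
G(F, I) = 1256 (G(F, I) = -4 + (8 + 5**2 + 6*5)*20 = -4 + (8 + 25 + 30)*20 = -4 + 63*20 = -4 + 1260 = 1256)
G(82, 118) - 59*298 = 1256 - 59*298 = 1256 - 1*17582 = 1256 - 17582 = -16326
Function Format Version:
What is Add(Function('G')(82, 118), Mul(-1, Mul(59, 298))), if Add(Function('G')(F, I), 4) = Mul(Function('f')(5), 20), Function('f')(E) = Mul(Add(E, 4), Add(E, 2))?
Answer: -16326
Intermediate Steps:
Function('f')(E) = Mul(Add(2, E), Add(4, E)) (Function('f')(E) = Mul(Add(4, E), Add(2, E)) = Mul(Add(2, E), Add(4, E)))
Function('G')(F, I) = 1256 (Function('G')(F, I) = Add(-4, Mul(Add(8, Pow(5, 2), Mul(6, 5)), 20)) = Add(-4, Mul(Add(8, 25, 30), 20)) = Add(-4, Mul(63, 20)) = Add(-4, 1260) = 1256)
Add(Function('G')(82, 118), Mul(-1, Mul(59, 298))) = Add(1256, Mul(-1, Mul(59, 298))) = Add(1256, Mul(-1, 17582)) = Add(1256, -17582) = -16326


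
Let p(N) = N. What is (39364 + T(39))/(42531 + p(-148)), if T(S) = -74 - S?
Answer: 39251/42383 ≈ 0.92610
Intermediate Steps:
(39364 + T(39))/(42531 + p(-148)) = (39364 + (-74 - 1*39))/(42531 - 148) = (39364 + (-74 - 39))/42383 = (39364 - 113)*(1/42383) = 39251*(1/42383) = 39251/42383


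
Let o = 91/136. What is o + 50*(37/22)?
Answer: 126801/1496 ≈ 84.760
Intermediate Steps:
o = 91/136 (o = 91*(1/136) = 91/136 ≈ 0.66912)
o + 50*(37/22) = 91/136 + 50*(37/22) = 91/136 + 925/11 = 126801/1496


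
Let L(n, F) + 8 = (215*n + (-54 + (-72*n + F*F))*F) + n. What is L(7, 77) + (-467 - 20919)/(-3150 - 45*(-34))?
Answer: 336218203/810 ≈ 4.1508e+5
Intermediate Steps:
L(n, F) = -8 + 216*n + F*(-54 + F² - 72*n) (L(n, F) = -8 + ((215*n + (-54 + (-72*n + F*F))*F) + n) = -8 + ((215*n + (-54 + (-72*n + F²))*F) + n) = -8 + ((215*n + (-54 + (F² - 72*n))*F) + n) = -8 + ((215*n + (-54 + F² - 72*n)*F) + n) = -8 + ((215*n + F*(-54 + F² - 72*n)) + n) = -8 + (216*n + F*(-54 + F² - 72*n)) = -8 + 216*n + F*(-54 + F² - 72*n))
L(7, 77) + (-467 - 20919)/(-3150 - 45*(-34)) = (-8 + 77³ - 54*77 + 216*7 - 72*77*7) + (-467 - 20919)/(-3150 - 45*(-34)) = (-8 + 456533 - 4158 + 1512 - 38808) - 21386/(-3150 + 1530) = 415071 - 21386/(-1620) = 415071 - 21386*(-1/1620) = 415071 + 10693/810 = 336218203/810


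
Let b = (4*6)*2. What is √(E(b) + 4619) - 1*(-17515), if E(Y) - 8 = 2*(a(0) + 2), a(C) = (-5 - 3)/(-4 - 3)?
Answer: 17515 + √227031/7 ≈ 17583.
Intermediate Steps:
b = 48 (b = 24*2 = 48)
a(C) = 8/7 (a(C) = -8/(-7) = -8*(-⅐) = 8/7)
E(Y) = 100/7 (E(Y) = 8 + 2*(8/7 + 2) = 8 + 2*(22/7) = 8 + 44/7 = 100/7)
√(E(b) + 4619) - 1*(-17515) = √(100/7 + 4619) - 1*(-17515) = √(32433/7) + 17515 = √227031/7 + 17515 = 17515 + √227031/7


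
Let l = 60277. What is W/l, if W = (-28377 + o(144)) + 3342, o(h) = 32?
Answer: -25003/60277 ≈ -0.41480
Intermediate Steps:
W = -25003 (W = (-28377 + 32) + 3342 = -28345 + 3342 = -25003)
W/l = -25003/60277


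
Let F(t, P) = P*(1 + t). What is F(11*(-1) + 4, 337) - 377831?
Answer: -379853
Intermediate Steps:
F(11*(-1) + 4, 337) - 377831 = 337*(1 + (11*(-1) + 4)) - 377831 = 337*(1 + (-11 + 4)) - 377831 = 337*(1 - 7) - 377831 = 337*(-6) - 377831 = -2022 - 377831 = -379853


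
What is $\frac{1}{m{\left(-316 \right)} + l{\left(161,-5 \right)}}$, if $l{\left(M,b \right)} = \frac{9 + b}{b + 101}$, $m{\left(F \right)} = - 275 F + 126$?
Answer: $\frac{24}{2088625} \approx 1.1491 \cdot 10^{-5}$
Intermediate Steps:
$m{\left(F \right)} = 126 - 275 F$
$l{\left(M,b \right)} = \frac{9 + b}{101 + b}$
$\frac{1}{m{\left(-316 \right)} + l{\left(161,-5 \right)}} = \frac{1}{\left(126 - -86900\right) + \frac{9 - 5}{101 - 5}} = \frac{1}{\left(126 + 86900\right) + \frac{1}{96} \cdot 4} = \frac{1}{87026 + \frac{1}{96} \cdot 4} = \frac{1}{87026 + \frac{1}{24}} = \frac{1}{\frac{2088625}{24}} = \frac{24}{2088625}$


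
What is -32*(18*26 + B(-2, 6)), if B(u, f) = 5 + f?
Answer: -15328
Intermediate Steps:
-32*(18*26 + B(-2, 6)) = -32*(18*26 + (5 + 6)) = -32*(468 + 11) = -32*479 = -15328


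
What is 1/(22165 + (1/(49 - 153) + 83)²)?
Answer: 10816/314230801 ≈ 3.4421e-5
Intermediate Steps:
1/(22165 + (1/(49 - 153) + 83)²) = 1/(22165 + (1/(-104) + 83)²) = 1/(22165 + (-1/104 + 83)²) = 1/(22165 + (8631/104)²) = 1/(22165 + 74494161/10816) = 1/(314230801/10816) = 10816/314230801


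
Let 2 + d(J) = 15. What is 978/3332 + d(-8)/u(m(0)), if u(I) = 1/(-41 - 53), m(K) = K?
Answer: -2035363/1666 ≈ -1221.7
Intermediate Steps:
u(I) = -1/94 (u(I) = 1/(-94) = -1/94)
d(J) = 13 (d(J) = -2 + 15 = 13)
978/3332 + d(-8)/u(m(0)) = 978/3332 + 13/(-1/94) = 978*(1/3332) + 13*(-94) = 489/1666 - 1222 = -2035363/1666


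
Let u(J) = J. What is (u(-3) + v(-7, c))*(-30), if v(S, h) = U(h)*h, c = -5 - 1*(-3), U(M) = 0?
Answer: 90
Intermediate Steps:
c = -2 (c = -5 + 3 = -2)
v(S, h) = 0 (v(S, h) = 0*h = 0)
(u(-3) + v(-7, c))*(-30) = (-3 + 0)*(-30) = -3*(-30) = 90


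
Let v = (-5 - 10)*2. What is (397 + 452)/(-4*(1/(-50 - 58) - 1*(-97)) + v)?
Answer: -22923/11285 ≈ -2.0313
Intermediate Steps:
v = -30 (v = -15*2 = -30)
(397 + 452)/(-4*(1/(-50 - 58) - 1*(-97)) + v) = (397 + 452)/(-4*(1/(-50 - 58) - 1*(-97)) - 30) = 849/(-4*(1/(-108) + 97) - 30) = 849/(-4*(-1/108 + 97) - 30) = 849/(-4*10475/108 - 30) = 849/(-10475/27 - 30) = 849/(-11285/27) = 849*(-27/11285) = -22923/11285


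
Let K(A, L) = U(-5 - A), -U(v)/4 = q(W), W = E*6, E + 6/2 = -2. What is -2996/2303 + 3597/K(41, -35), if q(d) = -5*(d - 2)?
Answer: -1457333/210560 ≈ -6.9212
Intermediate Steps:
E = -5 (E = -3 - 2 = -5)
W = -30 (W = -5*6 = -30)
q(d) = 10 - 5*d (q(d) = -5*(-2 + d) = 10 - 5*d)
U(v) = -640 (U(v) = -4*(10 - 5*(-30)) = -4*(10 + 150) = -4*160 = -640)
K(A, L) = -640
-2996/2303 + 3597/K(41, -35) = -2996/2303 + 3597/(-640) = -2996*1/2303 + 3597*(-1/640) = -428/329 - 3597/640 = -1457333/210560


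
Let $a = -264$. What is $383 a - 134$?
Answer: $-101246$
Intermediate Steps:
$383 a - 134 = 383 \left(-264\right) - 134 = -101112 - 134 = -101246$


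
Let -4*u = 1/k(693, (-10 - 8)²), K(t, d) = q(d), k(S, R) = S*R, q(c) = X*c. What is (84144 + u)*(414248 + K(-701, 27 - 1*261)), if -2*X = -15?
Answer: 31172954998210483/898128 ≈ 3.4709e+10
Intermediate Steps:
X = 15/2 (X = -½*(-15) = 15/2 ≈ 7.5000)
q(c) = 15*c/2
k(S, R) = R*S
K(t, d) = 15*d/2
u = -1/898128 (u = -1/(693*(-10 - 8)²)/4 = -1/(4*((-18)²*693)) = -1/(4*(324*693)) = -¼/224532 = -¼*1/224532 = -1/898128 ≈ -1.1134e-6)
(84144 + u)*(414248 + K(-701, 27 - 1*261)) = (84144 - 1/898128)*(414248 + 15*(27 - 1*261)/2) = 75572082431*(414248 + 15*(27 - 261)/2)/898128 = 75572082431*(414248 + (15/2)*(-234))/898128 = 75572082431*(414248 - 1755)/898128 = (75572082431/898128)*412493 = 31172954998210483/898128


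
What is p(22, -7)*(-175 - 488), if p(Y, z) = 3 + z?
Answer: 2652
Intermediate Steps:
p(22, -7)*(-175 - 488) = (3 - 7)*(-175 - 488) = -4*(-663) = 2652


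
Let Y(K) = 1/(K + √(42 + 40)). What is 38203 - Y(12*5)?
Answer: 67199047/1759 + √82/3518 ≈ 38203.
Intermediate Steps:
Y(K) = 1/(K + √82)
38203 - Y(12*5) = 38203 - 1/(12*5 + √82) = 38203 - 1/(60 + √82)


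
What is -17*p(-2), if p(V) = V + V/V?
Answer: 17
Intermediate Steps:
p(V) = 1 + V (p(V) = V + 1 = 1 + V)
-17*p(-2) = -17*(1 - 2) = -17*(-1) = 17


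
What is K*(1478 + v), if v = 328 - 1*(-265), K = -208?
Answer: -430768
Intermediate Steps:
v = 593 (v = 328 + 265 = 593)
K*(1478 + v) = -208*(1478 + 593) = -208*2071 = -430768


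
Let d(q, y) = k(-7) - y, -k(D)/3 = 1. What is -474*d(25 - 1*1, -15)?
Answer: -5688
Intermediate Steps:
k(D) = -3 (k(D) = -3*1 = -3)
d(q, y) = -3 - y
-474*d(25 - 1*1, -15) = -474*(-3 - 1*(-15)) = -474*(-3 + 15) = -474*12 = -5688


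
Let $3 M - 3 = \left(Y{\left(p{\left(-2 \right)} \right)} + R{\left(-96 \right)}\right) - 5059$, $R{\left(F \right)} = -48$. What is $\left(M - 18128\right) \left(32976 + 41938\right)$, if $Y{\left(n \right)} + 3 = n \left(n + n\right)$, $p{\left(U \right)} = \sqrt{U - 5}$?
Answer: $-1485919190$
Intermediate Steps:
$p{\left(U \right)} = \sqrt{-5 + U}$
$Y{\left(n \right)} = -3 + 2 n^{2}$ ($Y{\left(n \right)} = -3 + n \left(n + n\right) = -3 + n 2 n = -3 + 2 n^{2}$)
$M = -1707$ ($M = 1 + \frac{\left(\left(-3 + 2 \left(\sqrt{-5 - 2}\right)^{2}\right) - 48\right) - 5059}{3} = 1 + \frac{\left(\left(-3 + 2 \left(\sqrt{-7}\right)^{2}\right) - 48\right) - 5059}{3} = 1 + \frac{\left(\left(-3 + 2 \left(i \sqrt{7}\right)^{2}\right) - 48\right) - 5059}{3} = 1 + \frac{\left(\left(-3 + 2 \left(-7\right)\right) - 48\right) - 5059}{3} = 1 + \frac{\left(\left(-3 - 14\right) - 48\right) - 5059}{3} = 1 + \frac{\left(-17 - 48\right) - 5059}{3} = 1 + \frac{-65 - 5059}{3} = 1 + \frac{1}{3} \left(-5124\right) = 1 - 1708 = -1707$)
$\left(M - 18128\right) \left(32976 + 41938\right) = \left(-1707 - 18128\right) \left(32976 + 41938\right) = \left(-19835\right) 74914 = -1485919190$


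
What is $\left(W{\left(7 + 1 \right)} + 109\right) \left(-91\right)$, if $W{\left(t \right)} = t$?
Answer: $-10647$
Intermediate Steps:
$\left(W{\left(7 + 1 \right)} + 109\right) \left(-91\right) = \left(\left(7 + 1\right) + 109\right) \left(-91\right) = \left(8 + 109\right) \left(-91\right) = 117 \left(-91\right) = -10647$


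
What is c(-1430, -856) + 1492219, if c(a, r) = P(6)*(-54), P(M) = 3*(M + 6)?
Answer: 1490275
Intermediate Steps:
P(M) = 18 + 3*M (P(M) = 3*(6 + M) = 18 + 3*M)
c(a, r) = -1944 (c(a, r) = (18 + 3*6)*(-54) = (18 + 18)*(-54) = 36*(-54) = -1944)
c(-1430, -856) + 1492219 = -1944 + 1492219 = 1490275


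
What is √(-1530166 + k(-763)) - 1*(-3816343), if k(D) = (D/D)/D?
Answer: 3816343 + I*√890815210817/763 ≈ 3.8163e+6 + 1237.0*I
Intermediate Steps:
k(D) = 1/D
√(-1530166 + k(-763)) - 1*(-3816343) = √(-1530166 + 1/(-763)) - 1*(-3816343) = √(-1530166 - 1/763) + 3816343 = √(-1167516659/763) + 3816343 = I*√890815210817/763 + 3816343 = 3816343 + I*√890815210817/763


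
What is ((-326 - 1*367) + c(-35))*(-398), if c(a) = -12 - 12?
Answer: 285366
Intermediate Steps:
c(a) = -24
((-326 - 1*367) + c(-35))*(-398) = ((-326 - 1*367) - 24)*(-398) = ((-326 - 367) - 24)*(-398) = (-693 - 24)*(-398) = -717*(-398) = 285366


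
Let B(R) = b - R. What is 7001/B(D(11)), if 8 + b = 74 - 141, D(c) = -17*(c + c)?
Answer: 7001/299 ≈ 23.415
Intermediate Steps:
D(c) = -34*c
b = -75 (b = -8 + (74 - 141) = -8 - 67 = -75)
B(R) = -75 - R
7001/B(D(11)) = 7001/(-75 - (-34)*11) = 7001/(-75 - 1*(-374)) = 7001/(-75 + 374) = 7001/299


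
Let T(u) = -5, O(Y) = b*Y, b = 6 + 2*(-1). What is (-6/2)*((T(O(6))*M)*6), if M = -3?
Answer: -270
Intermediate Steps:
b = 4 (b = 6 - 2 = 4)
O(Y) = 4*Y
(-6/2)*((T(O(6))*M)*6) = (-6/2)*(-5*(-3)*6) = ((½)*(-6))*(15*6) = -3*90 = -270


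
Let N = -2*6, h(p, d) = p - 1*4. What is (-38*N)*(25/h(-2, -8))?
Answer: -1900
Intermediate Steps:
h(p, d) = -4 + p (h(p, d) = p - 4 = -4 + p)
N = -12
(-38*N)*(25/h(-2, -8)) = (-38*(-12))*(25/(-4 - 2)) = 456*(25/(-6)) = 456*(25*(-⅙)) = 456*(-25/6) = -1900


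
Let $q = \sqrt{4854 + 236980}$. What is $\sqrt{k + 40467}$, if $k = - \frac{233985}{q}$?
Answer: $\frac{\sqrt{2366659222460652 - 56585528490 \sqrt{241834}}}{241834} \approx 199.98$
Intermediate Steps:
$q = \sqrt{241834} \approx 491.77$
$k = - \frac{233985 \sqrt{241834}}{241834}$ ($k = - \frac{233985}{\sqrt{241834}} = - 233985 \frac{\sqrt{241834}}{241834} = - \frac{233985 \sqrt{241834}}{241834} \approx -475.81$)
$\sqrt{k + 40467} = \sqrt{- \frac{233985 \sqrt{241834}}{241834} + 40467} = \sqrt{40467 - \frac{233985 \sqrt{241834}}{241834}}$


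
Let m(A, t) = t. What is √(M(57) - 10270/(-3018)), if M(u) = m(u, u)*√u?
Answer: √(7748715 + 129793617*√57)/1509 ≈ 20.827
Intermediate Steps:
M(u) = u^(3/2) (M(u) = u*√u = u^(3/2))
√(M(57) - 10270/(-3018)) = √(57^(3/2) - 10270/(-3018)) = √(57*√57 - 10270*(-1/3018)) = √(57*√57 + 5135/1509) = √(5135/1509 + 57*√57)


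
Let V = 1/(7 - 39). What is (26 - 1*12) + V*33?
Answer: 415/32 ≈ 12.969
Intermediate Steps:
V = -1/32 (V = 1/(-32) = -1/32 ≈ -0.031250)
(26 - 1*12) + V*33 = (26 - 1*12) - 1/32*33 = (26 - 12) - 33/32 = 14 - 33/32 = 415/32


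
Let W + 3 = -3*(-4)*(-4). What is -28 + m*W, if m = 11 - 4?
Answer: -385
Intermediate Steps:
m = 7
W = -51 (W = -3 - 3*(-4)*(-4) = -3 + 12*(-4) = -3 - 48 = -51)
-28 + m*W = -28 + 7*(-51) = -28 - 357 = -385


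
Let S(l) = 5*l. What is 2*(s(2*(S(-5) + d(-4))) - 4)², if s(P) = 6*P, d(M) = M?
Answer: 247808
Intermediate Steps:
2*(s(2*(S(-5) + d(-4))) - 4)² = 2*(6*(2*(5*(-5) - 4)) - 4)² = 2*(6*(2*(-25 - 4)) - 4)² = 2*(6*(2*(-29)) - 4)² = 2*(6*(-58) - 4)² = 2*(-348 - 4)² = 2*(-352)² = 2*123904 = 247808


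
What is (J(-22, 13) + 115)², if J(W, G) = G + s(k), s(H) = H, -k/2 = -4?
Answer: 18496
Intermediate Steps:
k = 8 (k = -2*(-4) = 8)
J(W, G) = 8 + G (J(W, G) = G + 8 = 8 + G)
(J(-22, 13) + 115)² = ((8 + 13) + 115)² = (21 + 115)² = 136² = 18496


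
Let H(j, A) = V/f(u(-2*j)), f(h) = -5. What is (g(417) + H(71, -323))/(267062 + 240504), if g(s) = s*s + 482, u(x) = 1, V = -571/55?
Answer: 23976298/69790325 ≈ 0.34355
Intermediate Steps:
V = -571/55 (V = -571*1/55 = -571/55 ≈ -10.382)
H(j, A) = 571/275 (H(j, A) = -571/55/(-5) = -571/55*(-⅕) = 571/275)
g(s) = 482 + s² (g(s) = s² + 482 = 482 + s²)
(g(417) + H(71, -323))/(267062 + 240504) = ((482 + 417²) + 571/275)/(267062 + 240504) = ((482 + 173889) + 571/275)/507566 = (174371 + 571/275)*(1/507566) = (47952596/275)*(1/507566) = 23976298/69790325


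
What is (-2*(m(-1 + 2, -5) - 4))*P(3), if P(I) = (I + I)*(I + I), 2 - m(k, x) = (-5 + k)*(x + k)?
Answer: 1296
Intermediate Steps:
m(k, x) = 2 - (-5 + k)*(k + x) (m(k, x) = 2 - (-5 + k)*(x + k) = 2 - (-5 + k)*(k + x))
P(I) = 4*I² (P(I) = (2*I)*(2*I) = 4*I²)
(-2*(m(-1 + 2, -5) - 4))*P(3) = (-2*((2 - (-1 + 2)² + 5*(-1 + 2) + 5*(-5) - 1*(-1 + 2)*(-5)) - 4))*(4*3²) = (-2*((2 - 1*1² + 5*1 - 25 - 1*1*(-5)) - 4))*(4*9) = -2*((2 - 1*1 + 5 - 25 + 5) - 4)*36 = -2*((2 - 1 + 5 - 25 + 5) - 4)*36 = -2*(-14 - 4)*36 = -2*(-18)*36 = 36*36 = 1296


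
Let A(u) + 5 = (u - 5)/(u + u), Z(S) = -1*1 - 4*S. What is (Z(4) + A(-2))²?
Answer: 6561/16 ≈ 410.06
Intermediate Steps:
Z(S) = -1 - 4*S
A(u) = -5 + (-5 + u)/(2*u) (A(u) = -5 + (u - 5)/(u + u) = -5 + (-5 + u)/((2*u)) = -5 + (-5 + u)*(1/(2*u)) = -5 + (-5 + u)/(2*u))
(Z(4) + A(-2))² = ((-1 - 4*4) + (½)*(-5 - 9*(-2))/(-2))² = ((-1 - 16) + (½)*(-½)*(-5 + 18))² = (-17 + (½)*(-½)*13)² = (-17 - 13/4)² = (-81/4)² = 6561/16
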